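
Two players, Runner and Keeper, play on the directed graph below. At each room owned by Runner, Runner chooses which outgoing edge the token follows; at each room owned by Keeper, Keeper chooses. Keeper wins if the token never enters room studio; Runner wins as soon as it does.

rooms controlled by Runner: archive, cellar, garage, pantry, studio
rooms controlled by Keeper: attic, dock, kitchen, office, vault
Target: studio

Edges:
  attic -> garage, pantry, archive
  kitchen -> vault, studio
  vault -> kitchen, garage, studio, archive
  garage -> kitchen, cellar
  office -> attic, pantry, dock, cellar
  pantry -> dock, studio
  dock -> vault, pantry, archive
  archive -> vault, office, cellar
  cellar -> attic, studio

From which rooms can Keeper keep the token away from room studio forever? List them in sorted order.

dock, kitchen, office, vault

A0 = {studio}
A1: add {cellar, pantry} — pantry (Runner) has pantry→studio; cellar (Runner) has cellar→studio.
A2: add {archive, garage} — garage (Runner) has garage→cellar; archive (Runner) has archive→cellar.
A3: add {attic} — attic (Keeper): all of {garage, pantry, archive} already in.
A4 = A3; e.g. kitchen (Keeper) can still go to vault. Fixed point.
Runner's attractor = {archive, attic, cellar, garage, pantry, studio}; Keeper avoids the target exactly from the complement.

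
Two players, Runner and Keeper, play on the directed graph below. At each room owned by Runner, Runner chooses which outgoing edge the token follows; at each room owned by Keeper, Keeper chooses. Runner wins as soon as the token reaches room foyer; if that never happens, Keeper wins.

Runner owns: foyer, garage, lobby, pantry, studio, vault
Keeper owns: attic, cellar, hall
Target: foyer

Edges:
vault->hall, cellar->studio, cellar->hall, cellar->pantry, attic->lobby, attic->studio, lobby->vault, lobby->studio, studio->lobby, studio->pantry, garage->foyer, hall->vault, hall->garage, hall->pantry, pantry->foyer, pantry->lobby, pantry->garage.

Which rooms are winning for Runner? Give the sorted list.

attic, foyer, garage, lobby, pantry, studio

A0 = {foyer}
A1: add {garage, pantry} — garage (Runner) has garage→foyer; pantry (Runner) has pantry→foyer.
A2: add {studio} — studio (Runner) has studio→pantry.
A3: add {lobby} — lobby (Runner) has lobby→studio.
A4: add {attic} — attic (Keeper): all of {lobby, studio} already in.
A5 = A4; e.g. vault (Runner) has no edge into A4. Fixed point.
Runner's winning region = {attic, foyer, garage, lobby, pantry, studio}.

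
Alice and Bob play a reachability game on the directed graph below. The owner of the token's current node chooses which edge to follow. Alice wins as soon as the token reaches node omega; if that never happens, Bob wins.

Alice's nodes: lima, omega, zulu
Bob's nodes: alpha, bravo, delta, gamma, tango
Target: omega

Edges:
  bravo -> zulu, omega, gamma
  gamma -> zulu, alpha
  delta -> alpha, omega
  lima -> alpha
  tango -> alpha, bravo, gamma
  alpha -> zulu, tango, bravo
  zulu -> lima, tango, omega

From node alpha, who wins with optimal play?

A0 = {omega}
A1: add {zulu} — zulu (Alice) has zulu→omega.
A2 = A1; e.g. lima (Alice) has no edge into A1. Fixed point.
alpha never enters the attractor, so Bob can avoid the target forever.

Bob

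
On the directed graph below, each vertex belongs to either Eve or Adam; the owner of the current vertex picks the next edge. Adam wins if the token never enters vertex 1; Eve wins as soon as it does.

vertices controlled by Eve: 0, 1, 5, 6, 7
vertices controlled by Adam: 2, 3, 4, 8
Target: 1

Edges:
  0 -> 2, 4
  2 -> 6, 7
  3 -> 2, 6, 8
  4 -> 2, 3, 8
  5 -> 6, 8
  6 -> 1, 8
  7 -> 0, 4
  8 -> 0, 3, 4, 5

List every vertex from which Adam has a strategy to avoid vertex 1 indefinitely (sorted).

0, 2, 3, 4, 7, 8

A0 = {1}
A1: add {6} — 6 (Eve) has 6→1.
A2: add {5} — 5 (Eve) has 5→6.
A3 = A2; e.g. 0 (Eve) has no edge into A2. Fixed point.
Eve's attractor = {1, 5, 6}; Adam avoids the target exactly from the complement.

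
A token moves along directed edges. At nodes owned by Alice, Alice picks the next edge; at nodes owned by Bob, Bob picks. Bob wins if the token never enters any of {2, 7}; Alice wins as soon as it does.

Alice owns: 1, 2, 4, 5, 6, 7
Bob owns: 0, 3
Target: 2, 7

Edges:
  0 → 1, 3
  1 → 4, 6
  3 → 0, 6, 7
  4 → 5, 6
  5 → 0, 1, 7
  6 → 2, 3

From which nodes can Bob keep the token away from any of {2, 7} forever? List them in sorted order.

0, 3

A0 = {2, 7}
A1: add {5, 6} — 5 (Alice) has 5→7; 6 (Alice) has 6→2.
A2: add {1, 4} — 1 (Alice) has 1→6; 4 (Alice) has 4→5.
A3 = A2; e.g. 0 (Bob) can still go to 3. Fixed point.
Alice's attractor = {1, 2, 4, 5, 6, 7}; Bob avoids the target exactly from the complement.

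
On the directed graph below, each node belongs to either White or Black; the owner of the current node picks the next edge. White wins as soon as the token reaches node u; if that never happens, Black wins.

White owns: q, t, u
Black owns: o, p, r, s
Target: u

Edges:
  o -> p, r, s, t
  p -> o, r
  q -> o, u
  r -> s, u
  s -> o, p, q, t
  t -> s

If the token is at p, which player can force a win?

Black

A0 = {u}
A1: add {q} — q (White) has q→u.
A2 = A1; e.g. o (Black) can still go to p. Fixed point.
p never enters the attractor, so Black can avoid the target forever.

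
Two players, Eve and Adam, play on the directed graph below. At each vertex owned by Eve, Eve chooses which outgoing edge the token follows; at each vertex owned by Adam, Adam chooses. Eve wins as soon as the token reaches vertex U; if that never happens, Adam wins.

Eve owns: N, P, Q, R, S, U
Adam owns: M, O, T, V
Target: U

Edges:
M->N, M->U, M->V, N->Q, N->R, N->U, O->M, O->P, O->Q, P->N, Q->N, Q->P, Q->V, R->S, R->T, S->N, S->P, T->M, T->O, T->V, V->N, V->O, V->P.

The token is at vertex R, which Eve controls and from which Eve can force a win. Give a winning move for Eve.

S

A0 = {U}
A1: add {N} — N (Eve) has N→U.
A2: add {P, Q, S} — P (Eve) has P→N; Q (Eve) has Q→N; S (Eve) has S→N.
A3: add {R} — R (Eve) has R→S.
A4 = A3; e.g. M (Adam) can still go to V. Fixed point.
From R, successor S is in the attractor (rank 2); the other successor T is not.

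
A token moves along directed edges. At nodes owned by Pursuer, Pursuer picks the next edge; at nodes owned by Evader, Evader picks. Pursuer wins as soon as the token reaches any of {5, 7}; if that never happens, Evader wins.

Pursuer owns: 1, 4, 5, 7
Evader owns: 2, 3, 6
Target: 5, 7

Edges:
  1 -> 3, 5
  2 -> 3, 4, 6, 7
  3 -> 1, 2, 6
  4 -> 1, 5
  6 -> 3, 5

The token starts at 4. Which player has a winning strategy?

Pursuer

A0 = {5, 7}
A1: add {1, 4} — 1 (Pursuer) has 1→5; 4 (Pursuer) has 4→5.
A2 = A1; e.g. 2 (Evader) can still go to 3. Fixed point.
4 ∈ A1, so Pursuer can force the target.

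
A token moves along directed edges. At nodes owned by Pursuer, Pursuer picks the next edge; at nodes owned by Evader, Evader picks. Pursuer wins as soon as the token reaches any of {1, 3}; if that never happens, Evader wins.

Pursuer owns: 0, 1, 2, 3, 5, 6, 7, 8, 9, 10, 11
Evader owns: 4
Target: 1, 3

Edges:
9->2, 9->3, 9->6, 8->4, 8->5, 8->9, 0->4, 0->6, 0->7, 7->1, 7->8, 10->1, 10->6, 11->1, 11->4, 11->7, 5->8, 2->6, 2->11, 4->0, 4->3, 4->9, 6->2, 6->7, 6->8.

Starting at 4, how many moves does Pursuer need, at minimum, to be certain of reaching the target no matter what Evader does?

3

A0 = {1, 3}
A1: add {7, 9, 10, 11} — 7 (Pursuer) has 7→1; 9 (Pursuer) has 9→3; 10 (Pursuer) has 10→1; 11 (Pursuer) has 11→1.
A2: add {0, 2, 6, 8} — 0 (Pursuer) has 0→7; 2 (Pursuer) has 2→11; 6 (Pursuer) has 6→7; 8 (Pursuer) has 8→9.
A3: add {4, 5} — 4 (Evader): all of {0, 3, 9} already in; 5 (Pursuer) has 5→8.
A3 = all vertices. Fixed point.
4 enters the attractor at level 3, so Pursuer can force the target in 3 moves from there.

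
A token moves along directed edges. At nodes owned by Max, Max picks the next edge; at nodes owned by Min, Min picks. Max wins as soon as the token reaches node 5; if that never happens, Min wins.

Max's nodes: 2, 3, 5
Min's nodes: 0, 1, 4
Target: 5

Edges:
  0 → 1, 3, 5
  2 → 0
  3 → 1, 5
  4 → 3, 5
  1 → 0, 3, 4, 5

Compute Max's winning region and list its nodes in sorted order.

A0 = {5}
A1: add {3} — 3 (Max) has 3→5.
A2: add {4} — 4 (Min): all of {3, 5} already in.
A3 = A2; e.g. 0 (Min) can still go to 1. Fixed point.
Max's winning region = {3, 4, 5}.

3, 4, 5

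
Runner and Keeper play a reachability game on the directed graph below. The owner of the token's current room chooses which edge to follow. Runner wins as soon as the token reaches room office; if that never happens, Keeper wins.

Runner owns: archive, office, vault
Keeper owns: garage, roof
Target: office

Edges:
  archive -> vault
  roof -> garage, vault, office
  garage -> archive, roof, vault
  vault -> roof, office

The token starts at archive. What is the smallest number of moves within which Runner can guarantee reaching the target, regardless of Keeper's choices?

A0 = {office}
A1: add {vault} — vault (Runner) has vault→office.
A2: add {archive} — archive (Runner) has archive→vault.
A3 = A2; e.g. roof (Keeper) can still go to garage. Fixed point.
archive enters the attractor at level 2, so Runner can force the target in 2 moves from there.

2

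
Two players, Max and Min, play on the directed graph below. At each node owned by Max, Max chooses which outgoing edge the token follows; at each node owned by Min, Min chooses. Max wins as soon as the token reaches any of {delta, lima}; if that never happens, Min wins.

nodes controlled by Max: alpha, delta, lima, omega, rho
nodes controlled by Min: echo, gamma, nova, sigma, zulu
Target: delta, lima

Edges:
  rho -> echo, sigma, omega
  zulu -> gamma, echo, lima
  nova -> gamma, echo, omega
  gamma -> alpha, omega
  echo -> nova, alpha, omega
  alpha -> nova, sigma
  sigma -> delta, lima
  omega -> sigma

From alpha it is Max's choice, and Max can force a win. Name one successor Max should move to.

sigma

A0 = {delta, lima}
A1: add {sigma} — sigma (Min): all of {delta, lima} already in.
A2: add {alpha, omega, rho} — rho (Max) has rho→sigma; alpha (Max) has alpha→sigma; omega (Max) has omega→sigma.
A3: add {gamma} — gamma (Min): all of {alpha, omega} already in.
A4 = A3; e.g. zulu (Min) can still go to echo. Fixed point.
From alpha, successor sigma is in the attractor (rank 1); the other successor nova is not.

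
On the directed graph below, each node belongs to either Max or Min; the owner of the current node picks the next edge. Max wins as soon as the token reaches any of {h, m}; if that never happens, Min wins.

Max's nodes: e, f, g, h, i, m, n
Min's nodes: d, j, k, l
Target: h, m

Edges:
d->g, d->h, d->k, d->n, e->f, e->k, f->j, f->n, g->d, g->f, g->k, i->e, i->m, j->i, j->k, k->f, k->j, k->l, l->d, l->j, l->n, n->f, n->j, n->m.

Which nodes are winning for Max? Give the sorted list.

A0 = {h, m}
A1: add {i, n} — i (Max) has i→m; n (Max) has n→m.
A2: add {f} — f (Max) has f→n.
A3: add {e, g} — e (Max) has e→f; g (Max) has g→f.
A4 = A3; e.g. d (Min) can still go to k. Fixed point.
Max's winning region = {e, f, g, h, i, m, n}.

e, f, g, h, i, m, n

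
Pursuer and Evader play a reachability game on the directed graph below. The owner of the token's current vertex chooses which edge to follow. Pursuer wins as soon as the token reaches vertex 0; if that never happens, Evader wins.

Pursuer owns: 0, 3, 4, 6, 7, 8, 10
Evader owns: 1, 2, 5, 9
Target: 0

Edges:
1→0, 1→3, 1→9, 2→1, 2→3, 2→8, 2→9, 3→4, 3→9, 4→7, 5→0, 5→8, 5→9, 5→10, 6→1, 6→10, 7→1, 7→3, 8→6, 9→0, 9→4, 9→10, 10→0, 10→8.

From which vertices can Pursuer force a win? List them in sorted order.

0, 6, 8, 10

A0 = {0}
A1: add {10} — 10 (Pursuer) has 10→0.
A2: add {6} — 6 (Pursuer) has 6→10.
A3: add {8} — 8 (Pursuer) has 8→6.
A4 = A3; e.g. 1 (Evader) can still go to 3. Fixed point.
Pursuer's winning region = {0, 6, 8, 10}.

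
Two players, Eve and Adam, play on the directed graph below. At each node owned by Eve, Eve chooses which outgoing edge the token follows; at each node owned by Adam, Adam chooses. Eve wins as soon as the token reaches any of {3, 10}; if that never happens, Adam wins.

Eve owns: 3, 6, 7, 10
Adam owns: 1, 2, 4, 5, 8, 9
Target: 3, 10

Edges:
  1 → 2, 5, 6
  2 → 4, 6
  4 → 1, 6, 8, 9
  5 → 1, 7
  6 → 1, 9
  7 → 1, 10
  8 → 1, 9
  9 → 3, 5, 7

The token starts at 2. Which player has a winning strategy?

Adam

A0 = {3, 10}
A1: add {7} — 7 (Eve) has 7→10.
A2 = A1; e.g. 1 (Adam) can still go to 2. Fixed point.
2 never enters the attractor, so Adam can avoid the target forever.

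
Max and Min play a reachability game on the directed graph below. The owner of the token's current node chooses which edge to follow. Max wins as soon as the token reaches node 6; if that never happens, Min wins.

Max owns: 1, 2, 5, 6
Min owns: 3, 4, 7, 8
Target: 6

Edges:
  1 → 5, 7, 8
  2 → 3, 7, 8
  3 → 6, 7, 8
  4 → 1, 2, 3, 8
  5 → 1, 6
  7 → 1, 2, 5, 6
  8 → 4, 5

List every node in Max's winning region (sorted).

1, 5, 6

A0 = {6}
A1: add {5} — 5 (Max) has 5→6.
A2: add {1} — 1 (Max) has 1→5.
A3 = A2; e.g. 2 (Max) has no edge into A2. Fixed point.
Max's winning region = {1, 5, 6}.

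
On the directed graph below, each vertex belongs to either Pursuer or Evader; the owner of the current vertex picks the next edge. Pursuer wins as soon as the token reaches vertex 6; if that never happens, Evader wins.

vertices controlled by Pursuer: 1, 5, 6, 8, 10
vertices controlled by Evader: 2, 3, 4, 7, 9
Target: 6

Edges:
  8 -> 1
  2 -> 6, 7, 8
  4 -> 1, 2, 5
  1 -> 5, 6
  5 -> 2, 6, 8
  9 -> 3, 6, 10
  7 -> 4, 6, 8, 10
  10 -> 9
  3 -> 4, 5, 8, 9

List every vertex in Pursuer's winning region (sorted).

A0 = {6}
A1: add {1, 5} — 1 (Pursuer) has 1→6; 5 (Pursuer) has 5→6.
A2: add {8} — 8 (Pursuer) has 8→1.
A3 = A2; e.g. 2 (Evader) can still go to 7. Fixed point.
Pursuer's winning region = {1, 5, 6, 8}.

1, 5, 6, 8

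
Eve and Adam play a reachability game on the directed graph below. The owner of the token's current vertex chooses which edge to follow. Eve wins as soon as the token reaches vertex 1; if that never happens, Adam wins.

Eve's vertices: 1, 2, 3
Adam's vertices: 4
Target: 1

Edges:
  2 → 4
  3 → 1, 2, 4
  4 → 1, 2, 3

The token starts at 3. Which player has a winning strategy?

Eve

A0 = {1}
A1: add {3} — 3 (Eve) has 3→1.
A2 = A1; e.g. 2 (Eve) has no edge into A1. Fixed point.
3 ∈ A1, so Eve can force the target.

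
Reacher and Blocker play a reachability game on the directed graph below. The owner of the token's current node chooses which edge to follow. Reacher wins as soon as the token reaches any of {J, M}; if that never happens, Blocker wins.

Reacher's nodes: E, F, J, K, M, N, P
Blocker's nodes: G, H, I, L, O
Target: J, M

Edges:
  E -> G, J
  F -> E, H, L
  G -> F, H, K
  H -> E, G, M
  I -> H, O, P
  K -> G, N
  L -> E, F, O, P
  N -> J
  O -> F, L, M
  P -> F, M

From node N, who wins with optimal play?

A0 = {J, M}
A1: add {E, N, P} — E (Reacher) has E→J; N (Reacher) has N→J; P (Reacher) has P→M.
N ∈ A1, so Reacher can force the target.

Reacher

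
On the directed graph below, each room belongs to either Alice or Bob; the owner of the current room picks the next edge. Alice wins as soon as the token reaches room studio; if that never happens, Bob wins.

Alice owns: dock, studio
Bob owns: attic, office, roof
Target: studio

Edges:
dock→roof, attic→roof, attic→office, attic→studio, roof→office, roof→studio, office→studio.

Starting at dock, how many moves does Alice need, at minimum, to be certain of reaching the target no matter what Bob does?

A0 = {studio}
A1: add {office} — office (Bob): all of {studio} already in.
A2: add {roof} — roof (Bob): all of {office, studio} already in.
A3: add {attic, dock} — dock (Alice) has dock→roof; attic (Bob): all of {roof, office, studio} already in.
A3 = all vertices. Fixed point.
dock enters the attractor at level 3, so Alice can force the target in 3 moves from there.

3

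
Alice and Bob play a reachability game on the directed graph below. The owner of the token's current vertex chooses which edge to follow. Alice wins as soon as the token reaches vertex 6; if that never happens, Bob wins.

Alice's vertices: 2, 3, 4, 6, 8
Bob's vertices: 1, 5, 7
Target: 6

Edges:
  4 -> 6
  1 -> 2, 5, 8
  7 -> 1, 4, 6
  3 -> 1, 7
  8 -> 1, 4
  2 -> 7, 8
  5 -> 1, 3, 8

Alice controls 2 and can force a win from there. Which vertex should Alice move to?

8

A0 = {6}
A1: add {4} — 4 (Alice) has 4→6.
A2: add {8} — 8 (Alice) has 8→4.
A3: add {2} — 2 (Alice) has 2→8.
A4 = A3; e.g. 1 (Bob) can still go to 5. Fixed point.
From 2, successor 8 is in the attractor (rank 2); the other successor 7 is not.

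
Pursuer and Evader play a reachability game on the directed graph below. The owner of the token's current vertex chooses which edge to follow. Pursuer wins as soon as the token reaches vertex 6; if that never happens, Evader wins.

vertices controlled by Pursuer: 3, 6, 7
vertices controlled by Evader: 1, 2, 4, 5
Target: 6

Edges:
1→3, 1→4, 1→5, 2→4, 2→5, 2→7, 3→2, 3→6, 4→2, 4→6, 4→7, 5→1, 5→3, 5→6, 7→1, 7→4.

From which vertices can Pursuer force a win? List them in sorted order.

3, 6

A0 = {6}
A1: add {3} — 3 (Pursuer) has 3→6.
A2 = A1; e.g. 1 (Evader) can still go to 4. Fixed point.
Pursuer's winning region = {3, 6}.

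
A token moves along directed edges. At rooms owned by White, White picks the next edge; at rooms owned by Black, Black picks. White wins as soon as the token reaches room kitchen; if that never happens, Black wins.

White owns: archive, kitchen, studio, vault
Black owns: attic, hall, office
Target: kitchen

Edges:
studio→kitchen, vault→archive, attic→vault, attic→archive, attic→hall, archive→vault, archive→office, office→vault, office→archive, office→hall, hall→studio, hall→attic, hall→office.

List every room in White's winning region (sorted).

A0 = {kitchen}
A1: add {studio} — studio (White) has studio→kitchen.
A2 = A1; e.g. vault (White) has no edge into A1. Fixed point.
White's winning region = {kitchen, studio}.

kitchen, studio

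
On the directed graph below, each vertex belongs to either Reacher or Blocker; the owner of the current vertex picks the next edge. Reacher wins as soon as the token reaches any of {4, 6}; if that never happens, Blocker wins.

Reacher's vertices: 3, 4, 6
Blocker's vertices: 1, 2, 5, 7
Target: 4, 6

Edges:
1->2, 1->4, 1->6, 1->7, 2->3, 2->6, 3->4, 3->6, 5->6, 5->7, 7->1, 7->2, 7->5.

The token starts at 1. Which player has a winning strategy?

A0 = {4, 6}
A1: add {3} — 3 (Reacher) has 3→4.
A2: add {2} — 2 (Blocker): all of {3, 6} already in.
A3 = A2; e.g. 1 (Blocker) can still go to 7. Fixed point.
1 never enters the attractor, so Blocker can avoid the target forever.

Blocker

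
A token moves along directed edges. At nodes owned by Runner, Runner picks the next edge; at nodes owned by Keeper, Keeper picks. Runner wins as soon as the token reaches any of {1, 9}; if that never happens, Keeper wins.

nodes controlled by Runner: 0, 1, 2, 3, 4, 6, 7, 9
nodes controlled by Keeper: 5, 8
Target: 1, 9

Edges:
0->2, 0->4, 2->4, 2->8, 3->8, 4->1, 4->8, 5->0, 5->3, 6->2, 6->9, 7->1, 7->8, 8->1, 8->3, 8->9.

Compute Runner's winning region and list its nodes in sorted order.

A0 = {1, 9}
A1: add {4, 6, 7} — 4 (Runner) has 4→1; 6 (Runner) has 6→9; 7 (Runner) has 7→1.
A2: add {0, 2} — 0 (Runner) has 0→4; 2 (Runner) has 2→4.
A3 = A2; e.g. 3 (Runner) has no edge into A2. Fixed point.
Runner's winning region = {0, 1, 2, 4, 6, 7, 9}.

0, 1, 2, 4, 6, 7, 9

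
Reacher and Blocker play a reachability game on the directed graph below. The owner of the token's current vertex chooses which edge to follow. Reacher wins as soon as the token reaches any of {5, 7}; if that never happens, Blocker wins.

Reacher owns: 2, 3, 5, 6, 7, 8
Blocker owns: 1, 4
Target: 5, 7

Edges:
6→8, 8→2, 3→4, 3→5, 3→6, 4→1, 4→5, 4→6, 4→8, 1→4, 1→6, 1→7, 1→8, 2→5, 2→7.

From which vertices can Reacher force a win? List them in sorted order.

A0 = {5, 7}
A1: add {2, 3} — 2 (Reacher) has 2→5; 3 (Reacher) has 3→5.
A2: add {8} — 8 (Reacher) has 8→2.
A3: add {6} — 6 (Reacher) has 6→8.
A4 = A3; e.g. 1 (Blocker) can still go to 4. Fixed point.
Reacher's winning region = {2, 3, 5, 6, 7, 8}.

2, 3, 5, 6, 7, 8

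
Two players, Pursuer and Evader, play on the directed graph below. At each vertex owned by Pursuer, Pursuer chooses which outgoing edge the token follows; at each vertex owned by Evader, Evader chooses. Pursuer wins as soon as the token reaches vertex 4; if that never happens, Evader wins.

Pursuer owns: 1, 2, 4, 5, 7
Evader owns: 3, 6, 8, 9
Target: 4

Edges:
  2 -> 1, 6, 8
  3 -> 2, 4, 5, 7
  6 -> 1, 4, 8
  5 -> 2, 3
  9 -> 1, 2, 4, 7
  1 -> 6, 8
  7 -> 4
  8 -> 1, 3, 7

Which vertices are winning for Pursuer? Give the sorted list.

A0 = {4}
A1: add {7} — 7 (Pursuer) has 7→4.
A2 = A1; e.g. 1 (Pursuer) has no edge into A1. Fixed point.
Pursuer's winning region = {4, 7}.

4, 7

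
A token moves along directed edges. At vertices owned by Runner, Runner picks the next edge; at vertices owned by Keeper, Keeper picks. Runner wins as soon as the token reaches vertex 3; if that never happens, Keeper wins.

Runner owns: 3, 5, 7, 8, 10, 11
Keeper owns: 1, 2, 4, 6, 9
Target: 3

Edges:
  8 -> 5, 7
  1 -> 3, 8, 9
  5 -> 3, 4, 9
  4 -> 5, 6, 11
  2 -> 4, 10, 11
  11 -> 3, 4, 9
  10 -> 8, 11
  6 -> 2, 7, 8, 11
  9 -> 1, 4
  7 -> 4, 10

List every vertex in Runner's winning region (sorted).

A0 = {3}
A1: add {5, 11} — 5 (Runner) has 5→3; 11 (Runner) has 11→3.
A2: add {8, 10} — 8 (Runner) has 8→5; 10 (Runner) has 10→11.
A3: add {7} — 7 (Runner) has 7→10.
A4 = A3; e.g. 1 (Keeper) can still go to 9. Fixed point.
Runner's winning region = {3, 5, 7, 8, 10, 11}.

3, 5, 7, 8, 10, 11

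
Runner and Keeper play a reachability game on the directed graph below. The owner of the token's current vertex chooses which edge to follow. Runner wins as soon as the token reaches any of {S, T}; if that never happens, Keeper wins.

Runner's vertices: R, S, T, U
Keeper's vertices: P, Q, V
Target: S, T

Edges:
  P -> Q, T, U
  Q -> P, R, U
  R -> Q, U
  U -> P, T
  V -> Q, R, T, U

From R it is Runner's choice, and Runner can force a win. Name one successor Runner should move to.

U

A0 = {S, T}
A1: add {U} — U (Runner) has U→T.
A2: add {R} — R (Runner) has R→U.
A3 = A2; e.g. P (Keeper) can still go to Q. Fixed point.
From R, successor U is in the attractor (rank 1); the other successor Q is not.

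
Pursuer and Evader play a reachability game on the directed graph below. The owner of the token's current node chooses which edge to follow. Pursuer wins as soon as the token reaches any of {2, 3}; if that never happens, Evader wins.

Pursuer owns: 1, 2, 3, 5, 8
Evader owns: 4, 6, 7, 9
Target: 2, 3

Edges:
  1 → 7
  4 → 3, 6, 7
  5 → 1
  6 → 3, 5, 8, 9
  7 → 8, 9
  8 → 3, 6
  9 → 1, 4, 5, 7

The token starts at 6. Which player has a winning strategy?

Evader

A0 = {2, 3}
A1: add {8} — 8 (Pursuer) has 8→3.
A2 = A1; e.g. 1 (Pursuer) has no edge into A1. Fixed point.
6 never enters the attractor, so Evader can avoid the target forever.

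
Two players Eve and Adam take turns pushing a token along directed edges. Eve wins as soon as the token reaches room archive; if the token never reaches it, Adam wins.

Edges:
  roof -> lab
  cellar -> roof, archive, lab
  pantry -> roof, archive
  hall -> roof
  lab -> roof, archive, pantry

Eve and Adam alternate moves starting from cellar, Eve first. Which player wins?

Track states (vertex, player-to-move).
A0 = {(archive,Eve), (archive,Adam)}
A1: add {(cellar,Eve), (pantry,Eve), (lab,Eve)}.
(cellar,Eve) ∈ A1 ⇒ Eve forces the target.

Eve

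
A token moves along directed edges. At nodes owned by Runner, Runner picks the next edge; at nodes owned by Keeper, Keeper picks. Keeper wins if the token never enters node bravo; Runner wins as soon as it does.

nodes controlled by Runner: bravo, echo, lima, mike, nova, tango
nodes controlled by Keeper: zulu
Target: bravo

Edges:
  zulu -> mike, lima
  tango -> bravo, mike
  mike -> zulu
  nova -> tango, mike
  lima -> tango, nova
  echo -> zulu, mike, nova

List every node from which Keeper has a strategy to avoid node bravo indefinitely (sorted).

mike, zulu

A0 = {bravo}
A1: add {tango} — tango (Runner) has tango→bravo.
A2: add {lima, nova} — lima (Runner) has lima→tango; nova (Runner) has nova→tango.
A3: add {echo} — echo (Runner) has echo→nova.
A4 = A3; e.g. zulu (Keeper) can still go to mike. Fixed point.
Runner's attractor = {bravo, echo, lima, nova, tango}; Keeper avoids the target exactly from the complement.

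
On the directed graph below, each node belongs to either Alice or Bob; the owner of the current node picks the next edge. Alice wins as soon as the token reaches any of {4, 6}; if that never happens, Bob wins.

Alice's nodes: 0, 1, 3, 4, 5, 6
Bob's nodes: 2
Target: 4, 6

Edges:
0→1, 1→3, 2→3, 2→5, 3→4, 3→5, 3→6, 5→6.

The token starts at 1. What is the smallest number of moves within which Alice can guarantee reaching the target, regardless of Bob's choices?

2

A0 = {4, 6}
A1: add {3, 5} — 3 (Alice) has 3→4; 5 (Alice) has 5→6.
A2: add {1, 2} — 1 (Alice) has 1→3; 2 (Bob): all of {3, 5} already in.
1 enters the attractor at level 2, so Alice can force the target in 2 moves from there.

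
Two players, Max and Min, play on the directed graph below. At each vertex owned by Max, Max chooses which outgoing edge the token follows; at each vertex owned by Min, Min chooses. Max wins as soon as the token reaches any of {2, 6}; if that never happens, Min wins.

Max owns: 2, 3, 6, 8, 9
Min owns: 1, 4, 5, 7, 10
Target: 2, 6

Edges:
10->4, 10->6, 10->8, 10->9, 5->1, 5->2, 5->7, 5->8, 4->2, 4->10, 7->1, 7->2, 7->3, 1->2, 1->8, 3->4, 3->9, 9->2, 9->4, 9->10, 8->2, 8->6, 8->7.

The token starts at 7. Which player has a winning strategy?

Max

A0 = {2, 6}
A1: add {8, 9} — 8 (Max) has 8→2; 9 (Max) has 9→2.
A2: add {1, 3} — 1 (Min): all of {2, 8} already in; 3 (Max) has 3→9.
A3: add {7} — 7 (Min): all of {1, 2, 3} already in.
7 ∈ A3, so Max can force the target.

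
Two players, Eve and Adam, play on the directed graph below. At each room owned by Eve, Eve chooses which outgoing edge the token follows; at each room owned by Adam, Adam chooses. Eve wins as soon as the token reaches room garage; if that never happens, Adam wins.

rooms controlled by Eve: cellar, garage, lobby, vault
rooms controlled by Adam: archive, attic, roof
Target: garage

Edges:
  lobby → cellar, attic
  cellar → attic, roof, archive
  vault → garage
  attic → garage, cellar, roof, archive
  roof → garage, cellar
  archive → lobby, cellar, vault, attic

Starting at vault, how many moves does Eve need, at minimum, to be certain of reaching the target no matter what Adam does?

1

A0 = {garage}
A1: add {vault} — vault (Eve) has vault→garage.
A2 = A1; e.g. lobby (Eve) has no edge into A1. Fixed point.
vault enters the attractor at level 1, so Eve can force the target in 1 move from there.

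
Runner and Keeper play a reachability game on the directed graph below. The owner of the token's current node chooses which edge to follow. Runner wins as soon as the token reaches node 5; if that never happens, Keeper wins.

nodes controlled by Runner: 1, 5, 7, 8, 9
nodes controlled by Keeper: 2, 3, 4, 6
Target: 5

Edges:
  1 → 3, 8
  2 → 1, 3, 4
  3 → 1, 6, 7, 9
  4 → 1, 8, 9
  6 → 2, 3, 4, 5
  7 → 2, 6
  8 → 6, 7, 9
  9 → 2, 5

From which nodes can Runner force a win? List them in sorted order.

1, 4, 5, 8, 9

A0 = {5}
A1: add {9} — 9 (Runner) has 9→5.
A2: add {8} — 8 (Runner) has 8→9.
A3: add {1} — 1 (Runner) has 1→8.
A4: add {4} — 4 (Keeper): all of {1, 8, 9} already in.
A5 = A4; e.g. 2 (Keeper) can still go to 3. Fixed point.
Runner's winning region = {1, 4, 5, 8, 9}.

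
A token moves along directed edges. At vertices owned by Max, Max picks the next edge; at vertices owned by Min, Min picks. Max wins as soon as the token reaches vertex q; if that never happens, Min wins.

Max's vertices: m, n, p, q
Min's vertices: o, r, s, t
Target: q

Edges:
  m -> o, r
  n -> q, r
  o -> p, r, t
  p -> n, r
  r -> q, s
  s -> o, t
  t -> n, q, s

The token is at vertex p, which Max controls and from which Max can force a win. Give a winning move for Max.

A0 = {q}
A1: add {n} — n (Max) has n→q.
A2: add {p} — p (Max) has p→n.
A3 = A2; e.g. m (Max) has no edge into A2. Fixed point.
From p, successor n is in the attractor (rank 1); the other successor r is not.

n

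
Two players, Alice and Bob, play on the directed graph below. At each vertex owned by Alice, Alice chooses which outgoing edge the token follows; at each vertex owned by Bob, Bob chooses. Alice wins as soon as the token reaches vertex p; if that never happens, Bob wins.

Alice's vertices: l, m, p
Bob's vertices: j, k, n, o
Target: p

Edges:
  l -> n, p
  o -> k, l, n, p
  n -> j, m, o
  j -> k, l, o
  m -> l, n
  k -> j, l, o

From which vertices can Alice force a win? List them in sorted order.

A0 = {p}
A1: add {l} — l (Alice) has l→p.
A2: add {m} — m (Alice) has m→l.
A3 = A2; e.g. j (Bob) can still go to k. Fixed point.
Alice's winning region = {l, m, p}.

l, m, p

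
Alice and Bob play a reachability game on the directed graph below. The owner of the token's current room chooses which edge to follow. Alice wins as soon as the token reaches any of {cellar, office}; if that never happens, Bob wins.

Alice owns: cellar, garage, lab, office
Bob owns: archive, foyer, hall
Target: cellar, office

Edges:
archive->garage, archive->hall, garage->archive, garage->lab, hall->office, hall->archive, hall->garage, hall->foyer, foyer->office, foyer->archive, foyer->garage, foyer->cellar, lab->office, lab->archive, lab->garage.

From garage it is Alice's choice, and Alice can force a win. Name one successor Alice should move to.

lab

A0 = {cellar, office}
A1: add {lab} — lab (Alice) has lab→office.
A2: add {garage} — garage (Alice) has garage→lab.
A3 = A2; e.g. archive (Bob) can still go to hall. Fixed point.
From garage, successor lab is in the attractor (rank 1); the other successor archive is not.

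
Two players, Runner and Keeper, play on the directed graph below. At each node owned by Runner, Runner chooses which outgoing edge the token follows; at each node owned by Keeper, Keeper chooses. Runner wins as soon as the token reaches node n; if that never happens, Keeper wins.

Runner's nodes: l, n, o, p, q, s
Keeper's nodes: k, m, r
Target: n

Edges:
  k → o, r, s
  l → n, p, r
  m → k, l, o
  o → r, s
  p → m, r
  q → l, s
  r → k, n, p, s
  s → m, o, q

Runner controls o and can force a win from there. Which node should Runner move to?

A0 = {n}
A1: add {l} — l (Runner) has l→n.
A2: add {q} — q (Runner) has q→l.
A3: add {s} — s (Runner) has s→q.
A4: add {o} — o (Runner) has o→s.
A5 = A4; e.g. k (Keeper) can still go to r. Fixed point.
From o, successor s is in the attractor (rank 3); the other successor r is not.

s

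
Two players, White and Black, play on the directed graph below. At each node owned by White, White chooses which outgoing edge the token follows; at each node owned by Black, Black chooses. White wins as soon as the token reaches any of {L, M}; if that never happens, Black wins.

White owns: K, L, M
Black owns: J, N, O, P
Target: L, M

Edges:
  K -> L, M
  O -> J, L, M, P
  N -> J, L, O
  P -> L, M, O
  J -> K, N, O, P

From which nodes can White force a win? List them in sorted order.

K, L, M

A0 = {L, M}
A1: add {K} — K (White) has K→L.
A2 = A1; e.g. J (Black) can still go to N. Fixed point.
White's winning region = {K, L, M}.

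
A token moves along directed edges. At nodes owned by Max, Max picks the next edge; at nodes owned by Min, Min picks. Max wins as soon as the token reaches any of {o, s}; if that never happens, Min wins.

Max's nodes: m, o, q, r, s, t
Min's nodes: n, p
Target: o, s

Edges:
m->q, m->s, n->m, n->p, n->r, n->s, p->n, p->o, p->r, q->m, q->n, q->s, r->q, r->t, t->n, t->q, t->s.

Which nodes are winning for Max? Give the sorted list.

A0 = {o, s}
A1: add {m, q, t} — m (Max) has m→s; q (Max) has q→s; t (Max) has t→s.
A2: add {r} — r (Max) has r→q.
A3 = A2; e.g. n (Min) can still go to p. Fixed point.
Max's winning region = {m, o, q, r, s, t}.

m, o, q, r, s, t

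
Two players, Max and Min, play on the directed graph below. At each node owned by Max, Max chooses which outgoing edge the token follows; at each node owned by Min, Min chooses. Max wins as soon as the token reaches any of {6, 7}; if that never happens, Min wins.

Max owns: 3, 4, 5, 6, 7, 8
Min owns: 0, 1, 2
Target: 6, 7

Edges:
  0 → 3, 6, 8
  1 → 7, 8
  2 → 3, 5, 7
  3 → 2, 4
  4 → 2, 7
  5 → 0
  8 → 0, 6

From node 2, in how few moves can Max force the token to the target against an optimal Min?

5

A0 = {6, 7}
A1: add {4, 8} — 4 (Max) has 4→7; 8 (Max) has 8→6.
A2: add {1, 3} — 1 (Min): all of {7, 8} already in; 3 (Max) has 3→4.
A3: add {0} — 0 (Min): all of {3, 6, 8} already in.
A4: add {5} — 5 (Max) has 5→0.
A5: add {2} — 2 (Min): all of {3, 5, 7} already in.
A5 = all vertices. Fixed point.
2 enters the attractor at level 5, so Max can force the target in 5 moves from there.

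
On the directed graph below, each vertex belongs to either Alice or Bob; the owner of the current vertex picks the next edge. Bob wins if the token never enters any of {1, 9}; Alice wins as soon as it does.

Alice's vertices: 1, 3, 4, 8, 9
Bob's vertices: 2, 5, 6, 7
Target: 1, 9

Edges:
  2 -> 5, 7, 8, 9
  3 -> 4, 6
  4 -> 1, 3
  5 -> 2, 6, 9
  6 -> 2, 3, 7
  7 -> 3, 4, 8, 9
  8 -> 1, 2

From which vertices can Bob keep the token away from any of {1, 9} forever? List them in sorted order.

A0 = {1, 9}
A1: add {4, 8} — 4 (Alice) has 4→1; 8 (Alice) has 8→1.
A2: add {3} — 3 (Alice) has 3→4.
A3: add {7} — 7 (Bob): all of {3, 4, 8, 9} already in.
A4 = A3; e.g. 2 (Bob) can still go to 5. Fixed point.
Alice's attractor = {1, 3, 4, 7, 8, 9}; Bob avoids the target exactly from the complement.

2, 5, 6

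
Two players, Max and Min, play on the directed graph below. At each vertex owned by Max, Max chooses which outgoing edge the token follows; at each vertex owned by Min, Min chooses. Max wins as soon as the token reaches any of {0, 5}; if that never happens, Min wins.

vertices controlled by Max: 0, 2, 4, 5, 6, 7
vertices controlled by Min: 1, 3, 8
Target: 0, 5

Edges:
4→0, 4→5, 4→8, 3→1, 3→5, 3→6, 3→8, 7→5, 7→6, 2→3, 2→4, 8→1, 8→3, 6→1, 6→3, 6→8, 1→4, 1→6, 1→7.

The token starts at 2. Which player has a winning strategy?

A0 = {0, 5}
A1: add {4, 7} — 4 (Max) has 4→0; 7 (Max) has 7→5.
A2: add {2} — 2 (Max) has 2→4.
A3 = A2; e.g. 1 (Min) can still go to 6. Fixed point.
2 ∈ A2, so Max can force the target.

Max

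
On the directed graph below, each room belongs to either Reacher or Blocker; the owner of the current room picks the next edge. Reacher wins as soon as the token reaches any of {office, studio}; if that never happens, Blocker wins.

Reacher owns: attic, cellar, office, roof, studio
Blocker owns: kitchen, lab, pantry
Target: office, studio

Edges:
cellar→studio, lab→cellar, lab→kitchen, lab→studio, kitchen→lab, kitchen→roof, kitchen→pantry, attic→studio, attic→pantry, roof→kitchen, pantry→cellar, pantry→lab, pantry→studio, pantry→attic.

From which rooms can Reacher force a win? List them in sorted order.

A0 = {office, studio}
A1: add {attic, cellar} — cellar (Reacher) has cellar→studio; attic (Reacher) has attic→studio.
A2 = A1; e.g. lab (Blocker) can still go to kitchen. Fixed point.
Reacher's winning region = {attic, cellar, office, studio}.

attic, cellar, office, studio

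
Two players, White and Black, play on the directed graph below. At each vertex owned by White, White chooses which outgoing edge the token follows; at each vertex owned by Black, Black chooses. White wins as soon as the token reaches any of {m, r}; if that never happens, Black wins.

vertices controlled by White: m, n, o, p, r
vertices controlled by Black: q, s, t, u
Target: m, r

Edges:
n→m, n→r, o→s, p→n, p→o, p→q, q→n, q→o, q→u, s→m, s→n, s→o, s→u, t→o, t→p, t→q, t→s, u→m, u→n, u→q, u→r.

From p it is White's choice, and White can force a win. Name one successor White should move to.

A0 = {m, r}
A1: add {n} — n (White) has n→m.
A2: add {p} — p (White) has p→n.
A3 = A2; e.g. o (White) has no edge into A2. Fixed point.
From p, successor n is in the attractor (rank 1); the other successors o, q are not.

n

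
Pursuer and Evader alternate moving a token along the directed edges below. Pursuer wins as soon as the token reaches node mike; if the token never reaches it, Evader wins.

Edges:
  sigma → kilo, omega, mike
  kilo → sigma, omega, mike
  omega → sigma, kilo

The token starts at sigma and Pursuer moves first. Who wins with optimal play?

Pursuer

Track states (vertex, player-to-move).
A0 = {(mike,Pursuer), (mike,Evader)}
A1: add {(sigma,Pursuer), (kilo,Pursuer)}.
(sigma,Pursuer) ∈ A1 ⇒ Pursuer forces the target.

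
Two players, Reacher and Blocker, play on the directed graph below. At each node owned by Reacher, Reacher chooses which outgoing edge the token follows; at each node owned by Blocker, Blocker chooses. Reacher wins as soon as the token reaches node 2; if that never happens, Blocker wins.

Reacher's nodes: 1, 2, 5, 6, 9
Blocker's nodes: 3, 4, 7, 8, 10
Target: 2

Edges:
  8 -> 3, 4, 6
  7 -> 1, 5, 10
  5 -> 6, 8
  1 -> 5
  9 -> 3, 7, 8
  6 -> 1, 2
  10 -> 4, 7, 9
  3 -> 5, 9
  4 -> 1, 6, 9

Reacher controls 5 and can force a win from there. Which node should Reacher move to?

6

A0 = {2}
A1: add {6} — 6 (Reacher) has 6→2.
A2: add {5} — 5 (Reacher) has 5→6.
A3: add {1} — 1 (Reacher) has 1→5.
A4 = A3; e.g. 3 (Blocker) can still go to 9. Fixed point.
From 5, successor 6 is in the attractor (rank 1); the other successor 8 is not.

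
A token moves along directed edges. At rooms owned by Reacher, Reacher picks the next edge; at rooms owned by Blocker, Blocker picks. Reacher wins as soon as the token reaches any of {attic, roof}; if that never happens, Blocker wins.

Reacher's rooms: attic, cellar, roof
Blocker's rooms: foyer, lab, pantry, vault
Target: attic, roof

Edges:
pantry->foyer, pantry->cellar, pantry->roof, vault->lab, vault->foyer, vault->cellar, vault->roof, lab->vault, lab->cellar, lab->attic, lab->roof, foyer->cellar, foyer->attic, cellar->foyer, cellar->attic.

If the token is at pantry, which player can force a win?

Reacher

A0 = {attic, roof}
A1: add {cellar} — cellar (Reacher) has cellar→attic.
A2: add {foyer} — foyer (Blocker): all of {cellar, attic} already in.
A3: add {pantry} — pantry (Blocker): all of {foyer, cellar, roof} already in.
A4 = A3; e.g. vault (Blocker) can still go to lab. Fixed point.
pantry ∈ A3, so Reacher can force the target.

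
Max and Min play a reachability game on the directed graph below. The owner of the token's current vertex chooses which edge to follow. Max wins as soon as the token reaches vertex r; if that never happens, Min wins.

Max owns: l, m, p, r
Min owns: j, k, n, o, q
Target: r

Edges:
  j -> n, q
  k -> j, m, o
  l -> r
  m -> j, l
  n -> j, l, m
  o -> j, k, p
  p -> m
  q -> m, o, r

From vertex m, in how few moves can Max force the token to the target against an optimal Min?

2

A0 = {r}
A1: add {l} — l (Max) has l→r.
A2: add {m} — m (Max) has m→l.
m enters the attractor at level 2, so Max can force the target in 2 moves from there.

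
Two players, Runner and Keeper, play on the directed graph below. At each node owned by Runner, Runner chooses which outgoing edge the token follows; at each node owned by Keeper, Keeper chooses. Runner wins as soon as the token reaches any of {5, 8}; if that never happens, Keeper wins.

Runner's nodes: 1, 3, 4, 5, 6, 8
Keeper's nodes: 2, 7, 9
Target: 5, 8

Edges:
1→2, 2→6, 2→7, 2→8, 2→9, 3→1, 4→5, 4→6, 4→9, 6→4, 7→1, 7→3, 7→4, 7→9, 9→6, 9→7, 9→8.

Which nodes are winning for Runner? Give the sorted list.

4, 5, 6, 8

A0 = {5, 8}
A1: add {4} — 4 (Runner) has 4→5.
A2: add {6} — 6 (Runner) has 6→4.
A3 = A2; e.g. 1 (Runner) has no edge into A2. Fixed point.
Runner's winning region = {4, 5, 6, 8}.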